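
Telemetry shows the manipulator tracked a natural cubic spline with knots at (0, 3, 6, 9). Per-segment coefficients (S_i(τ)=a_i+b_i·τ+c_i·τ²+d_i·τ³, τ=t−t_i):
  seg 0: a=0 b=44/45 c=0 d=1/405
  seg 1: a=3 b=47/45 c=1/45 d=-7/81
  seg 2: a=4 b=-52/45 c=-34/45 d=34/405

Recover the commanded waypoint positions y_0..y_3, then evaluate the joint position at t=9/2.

y_0 = S_0(0) = a_0 = 0
y_1 = S_1(0) = a_1 = 3
y_2 = S_2(0) = a_2 = 4
y_3 = S_2(3) = -4
t_q=9/2 is in segment 1 (τ=3/2); S_1(τ)=173/40

y_0=0 y_1=3 y_2=4 y_3=-4
S(9/2) = 173/40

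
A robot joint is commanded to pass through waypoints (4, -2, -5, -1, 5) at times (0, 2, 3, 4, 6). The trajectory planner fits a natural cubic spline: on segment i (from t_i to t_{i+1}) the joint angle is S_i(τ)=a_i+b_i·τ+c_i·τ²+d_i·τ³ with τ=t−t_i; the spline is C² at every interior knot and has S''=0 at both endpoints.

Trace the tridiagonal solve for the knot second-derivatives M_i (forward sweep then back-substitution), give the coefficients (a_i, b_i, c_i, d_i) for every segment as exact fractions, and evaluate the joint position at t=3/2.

  seg 0: a=4 b=-155/66 c=0 d=-43/264
  seg 1: a=-2 b=-142/33 c=-43/44 d=301/132
  seg 2: a=-5 b=7/12 c=129/22 d=-323/132
  seg 3: a=-1 b=164/33 c=-65/44 d=65/264
S(3/2) = -51/704

Δ: Δ0=-3, Δ1=-3, Δ2=4, Δ3=3
row 1: diag=6, rhs=0; c'=1/6, d'=0
row 2: denom=4−1·1/6=23/6; d'=(42−1·0)/(23/6)=252/23
row 3: denom=6−1·6/23=132/23; d'=(-6−1·252/23)/(132/23)=-65/22
back: M3=-65/22
back: M2=252/23−6/23·-65/22=129/11
back: M1=0−1/6·129/11=-43/22
M: M0=0, M1=-43/22, M2=129/11, M3=-65/22, M4=0
seg 0: a=4, c=M0/2=0, d=(M1−M0)/(6·2)=-43/264, b=Δ0−h0·(2M0+M1)/6=-155/66
seg 1: a=-2, c=M1/2=-43/44, d=(M2−M1)/(6·1)=301/132, b=Δ1−h1·(2M1+M2)/6=-142/33
seg 2: a=-5, c=M2/2=129/22, d=(M3−M2)/(6·1)=-323/132, b=Δ2−h2·(2M2+M3)/6=7/12
seg 3: a=-1, c=M3/2=-65/44, d=(M4−M3)/(6·2)=65/264, b=Δ3−h3·(2M3+M4)/6=164/33
t_q=3/2 → seg 0, τ=3/2; S=4+-155/66·τ+0·τ²+-43/264·τ³=-51/704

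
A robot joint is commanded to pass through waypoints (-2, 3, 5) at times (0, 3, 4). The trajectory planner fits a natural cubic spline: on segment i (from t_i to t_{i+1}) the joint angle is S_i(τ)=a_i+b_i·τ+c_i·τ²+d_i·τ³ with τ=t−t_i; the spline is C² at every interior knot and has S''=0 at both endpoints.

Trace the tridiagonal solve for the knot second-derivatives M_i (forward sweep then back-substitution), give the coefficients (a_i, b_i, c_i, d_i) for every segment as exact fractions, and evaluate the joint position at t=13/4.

  seg 0: a=-2 b=37/24 c=0 d=1/72
  seg 1: a=3 b=23/12 c=1/8 d=-1/24
S(13/4) = 1785/512

Δ: Δ0=5/3, Δ1=2
row 1: diag=8, rhs=2; c'=1/8, d'=1/4
back: M1=1/4
M: M0=0, M1=1/4, M2=0
seg 0: a=-2, c=M0/2=0, d=(M1−M0)/(6·3)=1/72, b=Δ0−h0·(2M0+M1)/6=37/24
seg 1: a=3, c=M1/2=1/8, d=(M2−M1)/(6·1)=-1/24, b=Δ1−h1·(2M1+M2)/6=23/12
t_q=13/4 → seg 1, τ=1/4; S=3+23/12·τ+1/8·τ²+-1/24·τ³=1785/512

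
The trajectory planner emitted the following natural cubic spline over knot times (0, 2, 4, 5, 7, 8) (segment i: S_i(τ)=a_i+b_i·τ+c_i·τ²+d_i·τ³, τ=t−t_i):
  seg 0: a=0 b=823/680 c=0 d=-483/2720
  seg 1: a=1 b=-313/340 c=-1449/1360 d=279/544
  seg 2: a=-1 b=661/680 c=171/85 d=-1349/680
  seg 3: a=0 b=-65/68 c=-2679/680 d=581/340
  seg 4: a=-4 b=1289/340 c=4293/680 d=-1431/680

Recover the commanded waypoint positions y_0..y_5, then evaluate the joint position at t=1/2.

y_0 = S_0(0) = a_0 = 0
y_1 = S_1(0) = a_1 = 1
y_2 = S_2(0) = a_2 = -1
y_3 = S_3(0) = a_3 = 0
y_4 = S_4(0) = a_4 = -4
y_5 = S_4(1) = 4
t_q=1/2 is in segment 0 (τ=1/2); S_0(τ)=2537/4352

y_0=0 y_1=1 y_2=-1 y_3=0 y_4=-4 y_5=4
S(1/2) = 2537/4352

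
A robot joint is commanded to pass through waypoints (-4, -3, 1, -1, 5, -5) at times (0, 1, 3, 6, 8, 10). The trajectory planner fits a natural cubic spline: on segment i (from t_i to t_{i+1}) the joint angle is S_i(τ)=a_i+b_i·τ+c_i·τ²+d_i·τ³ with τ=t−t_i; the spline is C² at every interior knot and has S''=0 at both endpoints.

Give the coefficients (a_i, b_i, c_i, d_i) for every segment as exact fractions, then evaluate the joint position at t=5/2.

  seg 0: a=-4 b=461/717 c=0 d=256/717
  seg 1: a=-3 b=1229/717 c=256/239 d=-1331/2868
  seg 2: a=1 b=308/717 c=-819/478 d=1933/4302
  seg 3: a=-1 b=3271/1434 c=557/239 d=-5653/5736
  seg 4: a=5 b=-160/717 c=-3425/956 d=3425/5736
S(5/2) = 3173/7648

Δ: Δ0=1, Δ1=2, Δ2=-2/3, Δ3=3, Δ4=-5
row 1: diag=6, rhs=6; c'=1/3, d'=1
row 2: denom=10−2·1/3=28/3; d'=(-16−2·1)/(28/3)=-27/14
row 3: denom=10−3·9/28=253/28; d'=(22−3·-27/14)/(253/28)=778/253
row 4: denom=8−2·56/253=1912/253; d'=(-48−2·778/253)/(1912/253)=-3425/478
back: M4=-3425/478
back: M3=778/253−56/253·-3425/478=1114/239
back: M2=-27/14−9/28·1114/239=-819/239
back: M1=1−1/3·-819/239=512/239
M: M0=0, M1=512/239, M2=-819/239, M3=1114/239, M4=-3425/478, M5=0
seg 0: a=-4, c=M0/2=0, d=(M1−M0)/(6·1)=256/717, b=Δ0−h0·(2M0+M1)/6=461/717
seg 1: a=-3, c=M1/2=256/239, d=(M2−M1)/(6·2)=-1331/2868, b=Δ1−h1·(2M1+M2)/6=1229/717
seg 2: a=1, c=M2/2=-819/478, d=(M3−M2)/(6·3)=1933/4302, b=Δ2−h2·(2M2+M3)/6=308/717
seg 3: a=-1, c=M3/2=557/239, d=(M4−M3)/(6·2)=-5653/5736, b=Δ3−h3·(2M3+M4)/6=3271/1434
seg 4: a=5, c=M4/2=-3425/956, d=(M5−M4)/(6·2)=3425/5736, b=Δ4−h4·(2M4+M5)/6=-160/717
t_q=5/2 → seg 1, τ=3/2; S=-3+1229/717·τ+256/239·τ²+-1331/2868·τ³=3173/7648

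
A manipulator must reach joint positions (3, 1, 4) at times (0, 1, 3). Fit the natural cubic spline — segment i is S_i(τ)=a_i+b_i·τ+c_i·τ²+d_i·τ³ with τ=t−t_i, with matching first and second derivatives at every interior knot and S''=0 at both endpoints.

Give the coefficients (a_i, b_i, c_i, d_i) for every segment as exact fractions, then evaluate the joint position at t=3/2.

Δ: Δ0=-2, Δ1=3/2
row 1: diag=6, rhs=21; c'=1/3, d'=7/2
back: M1=7/2
M: M0=0, M1=7/2, M2=0
seg 0: a=3, c=M0/2=0, d=(M1−M0)/(6·1)=7/12, b=Δ0−h0·(2M0+M1)/6=-31/12
seg 1: a=1, c=M1/2=7/4, d=(M2−M1)/(6·2)=-7/24, b=Δ1−h1·(2M1+M2)/6=-5/6
t_q=3/2 → seg 1, τ=1/2; S=1+-5/6·τ+7/4·τ²+-7/24·τ³=63/64

  seg 0: a=3 b=-31/12 c=0 d=7/12
  seg 1: a=1 b=-5/6 c=7/4 d=-7/24
S(3/2) = 63/64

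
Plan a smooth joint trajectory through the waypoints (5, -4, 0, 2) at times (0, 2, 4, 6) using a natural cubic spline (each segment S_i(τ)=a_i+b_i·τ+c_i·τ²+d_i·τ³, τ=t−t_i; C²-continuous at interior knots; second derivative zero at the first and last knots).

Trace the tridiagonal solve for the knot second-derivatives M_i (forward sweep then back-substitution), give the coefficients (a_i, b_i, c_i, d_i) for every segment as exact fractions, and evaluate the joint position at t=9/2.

Δ: Δ0=-9/2, Δ1=2, Δ2=1
row 1: diag=8, rhs=39; c'=1/4, d'=39/8
row 2: denom=8−2·1/4=15/2; d'=(-6−2·39/8)/(15/2)=-21/10
back: M2=-21/10
back: M1=39/8−1/4·-21/10=27/5
M: M0=0, M1=27/5, M2=-21/10, M3=0
seg 0: a=5, c=M0/2=0, d=(M1−M0)/(6·2)=9/20, b=Δ0−h0·(2M0+M1)/6=-63/10
seg 1: a=-4, c=M1/2=27/10, d=(M2−M1)/(6·2)=-5/8, b=Δ1−h1·(2M1+M2)/6=-9/10
seg 2: a=0, c=M2/2=-21/20, d=(M3−M2)/(6·2)=7/40, b=Δ2−h2·(2M2+M3)/6=12/5
t_q=9/2 → seg 2, τ=1/2; S=0+12/5·τ+-21/20·τ²+7/40·τ³=307/320

  seg 0: a=5 b=-63/10 c=0 d=9/20
  seg 1: a=-4 b=-9/10 c=27/10 d=-5/8
  seg 2: a=0 b=12/5 c=-21/20 d=7/40
S(9/2) = 307/320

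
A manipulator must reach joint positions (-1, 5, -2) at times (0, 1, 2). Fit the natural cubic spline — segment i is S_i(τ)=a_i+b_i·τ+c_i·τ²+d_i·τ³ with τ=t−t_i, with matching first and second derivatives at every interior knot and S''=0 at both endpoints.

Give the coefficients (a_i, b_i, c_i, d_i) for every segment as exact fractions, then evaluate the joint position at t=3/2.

Δ: Δ0=6, Δ1=-7
row 1: diag=4, rhs=-78; c'=1/4, d'=-39/2
back: M1=-39/2
M: M0=0, M1=-39/2, M2=0
seg 0: a=-1, c=M0/2=0, d=(M1−M0)/(6·1)=-13/4, b=Δ0−h0·(2M0+M1)/6=37/4
seg 1: a=5, c=M1/2=-39/4, d=(M2−M1)/(6·1)=13/4, b=Δ1−h1·(2M1+M2)/6=-1/2
t_q=3/2 → seg 1, τ=1/2; S=5+-1/2·τ+-39/4·τ²+13/4·τ³=87/32

  seg 0: a=-1 b=37/4 c=0 d=-13/4
  seg 1: a=5 b=-1/2 c=-39/4 d=13/4
S(3/2) = 87/32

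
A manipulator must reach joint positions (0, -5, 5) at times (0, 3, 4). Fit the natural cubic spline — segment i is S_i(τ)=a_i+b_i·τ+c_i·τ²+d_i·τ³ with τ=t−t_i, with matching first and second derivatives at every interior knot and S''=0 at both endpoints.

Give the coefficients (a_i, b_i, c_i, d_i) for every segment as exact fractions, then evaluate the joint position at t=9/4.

  seg 0: a=0 b=-145/24 c=0 d=35/72
  seg 1: a=-5 b=85/12 c=35/8 d=-35/24
S(9/4) = -4125/512

Δ: Δ0=-5/3, Δ1=10
row 1: diag=8, rhs=70; c'=1/8, d'=35/4
back: M1=35/4
M: M0=0, M1=35/4, M2=0
seg 0: a=0, c=M0/2=0, d=(M1−M0)/(6·3)=35/72, b=Δ0−h0·(2M0+M1)/6=-145/24
seg 1: a=-5, c=M1/2=35/8, d=(M2−M1)/(6·1)=-35/24, b=Δ1−h1·(2M1+M2)/6=85/12
t_q=9/4 → seg 0, τ=9/4; S=0+-145/24·τ+0·τ²+35/72·τ³=-4125/512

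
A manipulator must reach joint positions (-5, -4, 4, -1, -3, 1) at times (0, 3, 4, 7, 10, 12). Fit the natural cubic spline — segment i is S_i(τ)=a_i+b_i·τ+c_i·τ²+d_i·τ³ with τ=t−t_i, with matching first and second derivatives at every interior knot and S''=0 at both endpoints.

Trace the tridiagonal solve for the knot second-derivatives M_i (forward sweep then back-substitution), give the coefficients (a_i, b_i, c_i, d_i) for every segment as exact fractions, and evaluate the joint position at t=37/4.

Δ: Δ0=1/3, Δ1=8, Δ2=-5/3, Δ3=-2/3, Δ4=2
row 1: diag=8, rhs=46; c'=1/8, d'=23/4
row 2: denom=8−1·1/8=63/8; d'=(-58−1·23/4)/(63/8)=-170/21
row 3: denom=12−3·8/21=76/7; d'=(6−3·-170/21)/(76/7)=53/19
row 4: denom=10−3·21/76=697/76; d'=(16−3·53/19)/(697/76)=580/697
back: M4=580/697
back: M3=53/19−21/76·580/697=1784/697
back: M2=-170/21−8/21·1784/697=-6322/697
back: M1=23/4−1/8·-6322/697=4798/697
M: M0=0, M1=4798/697, M2=-6322/697, M3=1784/697, M4=580/697, M5=0
seg 0: a=-5, c=M0/2=0, d=(M1−M0)/(6·3)=2399/6273, b=Δ0−h0·(2M0+M1)/6=-6500/2091
seg 1: a=-4, c=M1/2=2399/697, d=(M2−M1)/(6·1)=-5560/2091, b=Δ1−h1·(2M1+M2)/6=15091/2091
seg 2: a=4, c=M2/2=-3161/697, d=(M3−M2)/(6·3)=1351/2091, b=Δ2−h2·(2M2+M3)/6=12805/2091
seg 3: a=-1, c=M3/2=892/697, d=(M4−M3)/(6·3)=-602/6273, b=Δ3−h3·(2M3+M4)/6=-448/123
seg 4: a=-3, c=M4/2=290/697, d=(M5−M4)/(6·2)=-145/2091, b=Δ4−h4·(2M4+M5)/6=3022/2091
t_q=37/4 → seg 3, τ=9/4; S=-1+-448/123·τ+892/697·τ²+-602/6273·τ³=-84965/22304

  seg 0: a=-5 b=-6500/2091 c=0 d=2399/6273
  seg 1: a=-4 b=15091/2091 c=2399/697 d=-5560/2091
  seg 2: a=4 b=12805/2091 c=-3161/697 d=1351/2091
  seg 3: a=-1 b=-448/123 c=892/697 d=-602/6273
  seg 4: a=-3 b=3022/2091 c=290/697 d=-145/2091
S(37/4) = -84965/22304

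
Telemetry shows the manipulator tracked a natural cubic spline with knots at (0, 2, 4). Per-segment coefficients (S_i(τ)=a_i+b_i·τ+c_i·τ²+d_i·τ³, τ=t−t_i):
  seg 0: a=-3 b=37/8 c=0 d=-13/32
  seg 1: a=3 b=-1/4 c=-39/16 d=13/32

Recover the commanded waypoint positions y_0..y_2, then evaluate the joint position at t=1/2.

y_0=-3 y_1=3 y_2=-4
S(1/2) = -189/256

y_0 = S_0(0) = a_0 = -3
y_1 = S_1(0) = a_1 = 3
y_2 = S_1(2) = -4
t_q=1/2 is in segment 0 (τ=1/2); S_0(τ)=-189/256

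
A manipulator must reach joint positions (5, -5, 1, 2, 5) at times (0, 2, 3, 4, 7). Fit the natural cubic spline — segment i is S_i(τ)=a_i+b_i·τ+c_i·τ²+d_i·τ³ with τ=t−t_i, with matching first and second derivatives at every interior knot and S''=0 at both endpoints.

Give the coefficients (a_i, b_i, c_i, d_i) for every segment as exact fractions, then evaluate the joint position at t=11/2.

Δ: Δ0=-5, Δ1=6, Δ2=1, Δ3=1
row 1: diag=6, rhs=66; c'=1/6, d'=11
row 2: denom=4−1·1/6=23/6; d'=(-30−1·11)/(23/6)=-246/23
row 3: denom=8−1·6/23=178/23; d'=(0−1·-246/23)/(178/23)=123/89
back: M3=123/89
back: M2=-246/23−6/23·123/89=-984/89
back: M1=11−1/6·-984/89=1143/89
M: M0=0, M1=1143/89, M2=-984/89, M3=123/89, M4=0
seg 0: a=5, c=M0/2=0, d=(M1−M0)/(6·2)=381/356, b=Δ0−h0·(2M0+M1)/6=-826/89
seg 1: a=-5, c=M1/2=1143/178, d=(M2−M1)/(6·1)=-709/178, b=Δ1−h1·(2M1+M2)/6=317/89
seg 2: a=1, c=M2/2=-492/89, d=(M3−M2)/(6·1)=369/178, b=Δ2−h2·(2M2+M3)/6=793/178
seg 3: a=2, c=M3/2=123/178, d=(M4−M3)/(6·3)=-41/534, b=Δ3−h3·(2M3+M4)/6=-34/89
t_q=11/2 → seg 3, τ=3/2; S=2+-34/89·τ+123/178·τ²+-41/534·τ³=3877/1424

  seg 0: a=5 b=-826/89 c=0 d=381/356
  seg 1: a=-5 b=317/89 c=1143/178 d=-709/178
  seg 2: a=1 b=793/178 c=-492/89 d=369/178
  seg 3: a=2 b=-34/89 c=123/178 d=-41/534
S(11/2) = 3877/1424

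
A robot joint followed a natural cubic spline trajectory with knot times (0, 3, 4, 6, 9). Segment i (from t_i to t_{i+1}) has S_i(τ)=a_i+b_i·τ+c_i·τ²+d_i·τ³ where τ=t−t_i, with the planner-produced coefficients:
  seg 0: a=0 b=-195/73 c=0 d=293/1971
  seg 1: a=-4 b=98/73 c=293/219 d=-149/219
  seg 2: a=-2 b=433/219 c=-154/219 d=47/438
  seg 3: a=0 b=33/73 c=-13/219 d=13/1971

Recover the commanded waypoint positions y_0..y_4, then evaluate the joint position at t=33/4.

y_0=0 y_1=-4 y_2=-2 y_3=0 y_4=1
S(33/4) = 3699/4672

y_0 = S_0(0) = a_0 = 0
y_1 = S_1(0) = a_1 = -4
y_2 = S_2(0) = a_2 = -2
y_3 = S_3(0) = a_3 = 0
y_4 = S_3(3) = 1
t_q=33/4 is in segment 3 (τ=9/4); S_3(τ)=3699/4672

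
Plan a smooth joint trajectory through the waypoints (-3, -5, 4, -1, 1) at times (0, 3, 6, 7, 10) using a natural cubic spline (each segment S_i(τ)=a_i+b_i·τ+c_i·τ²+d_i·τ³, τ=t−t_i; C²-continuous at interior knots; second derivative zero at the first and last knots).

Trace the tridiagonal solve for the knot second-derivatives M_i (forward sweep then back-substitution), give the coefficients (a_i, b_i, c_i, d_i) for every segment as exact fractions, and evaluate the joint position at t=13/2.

  seg 0: a=-3 b=-148/57 c=0 d=110/513
  seg 1: a=-5 b=182/57 c=110/57 d=-341/513
  seg 2: a=4 b=-181/57 c=-77/19 d=127/57
  seg 3: a=-1 b=-262/57 c=50/19 d=-50/171
S(13/2) = 255/152

Δ: Δ0=-2/3, Δ1=3, Δ2=-5, Δ3=2/3
row 1: diag=12, rhs=22; c'=1/4, d'=11/6
row 2: denom=8−3·1/4=29/4; d'=(-48−3·11/6)/(29/4)=-214/29
row 3: denom=8−1·4/29=228/29; d'=(34−1·-214/29)/(228/29)=100/19
back: M3=100/19
back: M2=-214/29−4/29·100/19=-154/19
back: M1=11/6−1/4·-154/19=220/57
M: M0=0, M1=220/57, M2=-154/19, M3=100/19, M4=0
seg 0: a=-3, c=M0/2=0, d=(M1−M0)/(6·3)=110/513, b=Δ0−h0·(2M0+M1)/6=-148/57
seg 1: a=-5, c=M1/2=110/57, d=(M2−M1)/(6·3)=-341/513, b=Δ1−h1·(2M1+M2)/6=182/57
seg 2: a=4, c=M2/2=-77/19, d=(M3−M2)/(6·1)=127/57, b=Δ2−h2·(2M2+M3)/6=-181/57
seg 3: a=-1, c=M3/2=50/19, d=(M4−M3)/(6·3)=-50/171, b=Δ3−h3·(2M3+M4)/6=-262/57
t_q=13/2 → seg 2, τ=1/2; S=4+-181/57·τ+-77/19·τ²+127/57·τ³=255/152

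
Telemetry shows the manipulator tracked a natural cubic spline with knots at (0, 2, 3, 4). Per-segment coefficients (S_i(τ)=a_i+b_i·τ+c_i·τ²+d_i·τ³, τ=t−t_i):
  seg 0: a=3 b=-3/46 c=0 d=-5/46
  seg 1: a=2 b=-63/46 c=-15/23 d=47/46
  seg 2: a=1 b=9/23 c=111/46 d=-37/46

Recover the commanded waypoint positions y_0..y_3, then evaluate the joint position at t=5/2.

y_0=3 y_1=2 y_2=1 y_3=3
S(5/2) = 471/368

y_0 = S_0(0) = a_0 = 3
y_1 = S_1(0) = a_1 = 2
y_2 = S_2(0) = a_2 = 1
y_3 = S_2(1) = 3
t_q=5/2 is in segment 1 (τ=1/2); S_1(τ)=471/368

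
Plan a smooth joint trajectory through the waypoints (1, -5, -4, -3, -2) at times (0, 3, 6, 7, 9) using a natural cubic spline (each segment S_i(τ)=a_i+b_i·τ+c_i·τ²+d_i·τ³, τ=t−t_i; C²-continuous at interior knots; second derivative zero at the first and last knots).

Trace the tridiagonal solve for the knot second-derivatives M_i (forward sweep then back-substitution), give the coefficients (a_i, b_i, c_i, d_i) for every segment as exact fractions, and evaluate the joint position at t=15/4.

Δ: Δ0=-2, Δ1=1/3, Δ2=1, Δ3=1/2
row 1: diag=12, rhs=14; c'=1/4, d'=7/6
row 2: denom=8−3·1/4=29/4; d'=(4−3·7/6)/(29/4)=2/29
row 3: denom=6−1·4/29=170/29; d'=(-3−1·2/29)/(170/29)=-89/170
back: M3=-89/170
back: M2=2/29−4/29·-89/170=12/85
back: M1=7/6−1/4·12/85=577/510
M: M0=0, M1=577/510, M2=12/85, M3=-89/170, M4=0
seg 0: a=1, c=M0/2=0, d=(M1−M0)/(6·3)=577/9180, b=Δ0−h0·(2M0+M1)/6=-2617/1020
seg 1: a=-5, c=M1/2=577/1020, d=(M2−M1)/(6·3)=-101/1836, b=Δ1−h1·(2M1+M2)/6=-443/510
seg 2: a=-4, c=M2/2=6/85, d=(M3−M2)/(6·1)=-113/1020, b=Δ2−h2·(2M2+M3)/6=1061/1020
seg 3: a=-3, c=M3/2=-89/340, d=(M4−M3)/(6·2)=89/2040, b=Δ3−h3·(2M3+M4)/6=433/510
t_q=15/4 → seg 1, τ=3/4; S=-5+-443/510·τ+577/1020·τ²+-101/1836·τ³=-116557/21760

  seg 0: a=1 b=-2617/1020 c=0 d=577/9180
  seg 1: a=-5 b=-443/510 c=577/1020 d=-101/1836
  seg 2: a=-4 b=1061/1020 c=6/85 d=-113/1020
  seg 3: a=-3 b=433/510 c=-89/340 d=89/2040
S(15/4) = -116557/21760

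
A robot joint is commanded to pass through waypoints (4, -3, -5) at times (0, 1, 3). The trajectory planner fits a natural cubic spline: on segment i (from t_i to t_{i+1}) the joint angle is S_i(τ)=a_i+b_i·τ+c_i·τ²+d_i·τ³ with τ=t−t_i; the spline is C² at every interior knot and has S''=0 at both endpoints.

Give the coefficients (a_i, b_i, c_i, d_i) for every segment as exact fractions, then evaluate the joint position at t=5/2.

  seg 0: a=4 b=-8 c=0 d=1
  seg 1: a=-3 b=-5 c=3 d=-1/2
S(5/2) = -87/16

Δ: Δ0=-7, Δ1=-1
row 1: diag=6, rhs=36; c'=1/3, d'=6
back: M1=6
M: M0=0, M1=6, M2=0
seg 0: a=4, c=M0/2=0, d=(M1−M0)/(6·1)=1, b=Δ0−h0·(2M0+M1)/6=-8
seg 1: a=-3, c=M1/2=3, d=(M2−M1)/(6·2)=-1/2, b=Δ1−h1·(2M1+M2)/6=-5
t_q=5/2 → seg 1, τ=3/2; S=-3+-5·τ+3·τ²+-1/2·τ³=-87/16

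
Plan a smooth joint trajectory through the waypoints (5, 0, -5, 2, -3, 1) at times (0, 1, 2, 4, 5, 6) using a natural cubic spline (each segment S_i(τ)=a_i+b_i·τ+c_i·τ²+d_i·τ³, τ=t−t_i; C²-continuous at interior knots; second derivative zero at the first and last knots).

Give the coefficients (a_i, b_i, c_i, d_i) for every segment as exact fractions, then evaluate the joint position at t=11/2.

Δ: Δ0=-5, Δ1=-5, Δ2=7/2, Δ3=-5, Δ4=4
row 1: diag=4, rhs=0; c'=1/4, d'=0
row 2: denom=6−1·1/4=23/4; d'=(51−1·0)/(23/4)=204/23
row 3: denom=6−2·8/23=122/23; d'=(-51−2·204/23)/(122/23)=-1581/122
row 4: denom=4−1·23/122=465/122; d'=(54−1·-1581/122)/(465/122)=2723/155
back: M4=2723/155
back: M3=-1581/122−23/122·2723/155=-2522/155
back: M2=204/23−8/23·-2522/155=2252/155
back: M1=0−1/4·2252/155=-563/155
M: M0=0, M1=-563/155, M2=2252/155, M3=-2522/155, M4=2723/155, M5=0
seg 0: a=5, c=M0/2=0, d=(M1−M0)/(6·1)=-563/930, b=Δ0−h0·(2M0+M1)/6=-4087/930
seg 1: a=0, c=M1/2=-563/310, d=(M2−M1)/(6·1)=563/186, b=Δ1−h1·(2M1+M2)/6=-2888/465
seg 2: a=-5, c=M2/2=1126/155, d=(M3−M2)/(6·2)=-77/30, b=Δ2−h2·(2M2+M3)/6=-709/930
seg 3: a=2, c=M3/2=-1261/155, d=(M4−M3)/(6·1)=1049/186, b=Δ3−h3·(2M3+M4)/6=-2329/930
seg 4: a=-3, c=M4/2=2723/310, d=(M5−M4)/(6·1)=-2723/930, b=Δ4−h4·(2M4+M5)/6=-863/465
t_q=11/2 → seg 4, τ=1/2; S=-3+-863/465·τ+2723/310·τ²+-2723/930·τ³=-5203/2480

  seg 0: a=5 b=-4087/930 c=0 d=-563/930
  seg 1: a=0 b=-2888/465 c=-563/310 d=563/186
  seg 2: a=-5 b=-709/930 c=1126/155 d=-77/30
  seg 3: a=2 b=-2329/930 c=-1261/155 d=1049/186
  seg 4: a=-3 b=-863/465 c=2723/310 d=-2723/930
S(11/2) = -5203/2480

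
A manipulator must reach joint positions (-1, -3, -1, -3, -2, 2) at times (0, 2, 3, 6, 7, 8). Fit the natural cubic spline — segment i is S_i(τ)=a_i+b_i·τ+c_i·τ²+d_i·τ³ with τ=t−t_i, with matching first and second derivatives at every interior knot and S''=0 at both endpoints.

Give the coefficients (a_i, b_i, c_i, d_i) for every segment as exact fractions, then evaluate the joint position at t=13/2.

  seg 0: a=-1 b=-8101/3723 c=0 d=2189/7446
  seg 1: a=-3 b=5033/3723 c=2189/1241 d=-4154/3723
  seg 2: a=-1 b=5705/3723 c=-1965/1241 d=3166/11169
  seg 3: a=-3 b=-1171/3723 c=1201/1241 d=1291/3723
  seg 4: a=-2 b=9908/3723 c=2492/1241 d=-2492/3723
S(13/2) = -28513/9928

Δ: Δ0=-1, Δ1=2, Δ2=-2/3, Δ3=1, Δ4=4
row 1: diag=6, rhs=18; c'=1/6, d'=3
row 2: denom=8−1·1/6=47/6; d'=(-16−1·3)/(47/6)=-114/47
row 3: denom=8−3·18/47=322/47; d'=(10−3·-114/47)/(322/47)=58/23
row 4: denom=4−1·47/322=1241/322; d'=(18−1·58/23)/(1241/322)=4984/1241
back: M4=4984/1241
back: M3=58/23−47/322·4984/1241=2402/1241
back: M2=-114/47−18/47·2402/1241=-3930/1241
back: M1=3−1/6·-3930/1241=4378/1241
M: M0=0, M1=4378/1241, M2=-3930/1241, M3=2402/1241, M4=4984/1241, M5=0
seg 0: a=-1, c=M0/2=0, d=(M1−M0)/(6·2)=2189/7446, b=Δ0−h0·(2M0+M1)/6=-8101/3723
seg 1: a=-3, c=M1/2=2189/1241, d=(M2−M1)/(6·1)=-4154/3723, b=Δ1−h1·(2M1+M2)/6=5033/3723
seg 2: a=-1, c=M2/2=-1965/1241, d=(M3−M2)/(6·3)=3166/11169, b=Δ2−h2·(2M2+M3)/6=5705/3723
seg 3: a=-3, c=M3/2=1201/1241, d=(M4−M3)/(6·1)=1291/3723, b=Δ3−h3·(2M3+M4)/6=-1171/3723
seg 4: a=-2, c=M4/2=2492/1241, d=(M5−M4)/(6·1)=-2492/3723, b=Δ4−h4·(2M4+M5)/6=9908/3723
t_q=13/2 → seg 3, τ=1/2; S=-3+-1171/3723·τ+1201/1241·τ²+1291/3723·τ³=-28513/9928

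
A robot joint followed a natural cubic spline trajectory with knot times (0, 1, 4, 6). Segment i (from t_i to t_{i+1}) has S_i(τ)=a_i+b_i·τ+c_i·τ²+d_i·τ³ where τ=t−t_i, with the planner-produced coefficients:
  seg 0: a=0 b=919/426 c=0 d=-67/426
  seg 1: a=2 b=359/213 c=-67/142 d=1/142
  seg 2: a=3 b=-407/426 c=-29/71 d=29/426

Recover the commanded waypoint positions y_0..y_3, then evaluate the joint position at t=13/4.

y_0 = S_0(0) = a_0 = 0
y_1 = S_1(0) = a_1 = 2
y_2 = S_2(0) = a_2 = 3
y_3 = S_2(2) = 0
t_q=13/4 is in segment 1 (τ=9/4); S_1(τ)=31661/9088

y_0=0 y_1=2 y_2=3 y_3=0
S(13/4) = 31661/9088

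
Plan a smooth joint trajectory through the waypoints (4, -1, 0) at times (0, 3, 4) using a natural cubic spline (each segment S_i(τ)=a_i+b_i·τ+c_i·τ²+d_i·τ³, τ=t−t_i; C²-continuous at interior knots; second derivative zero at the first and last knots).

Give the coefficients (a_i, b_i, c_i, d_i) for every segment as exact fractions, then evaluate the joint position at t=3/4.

  seg 0: a=4 b=-8/3 c=0 d=1/9
  seg 1: a=-1 b=1/3 c=1 d=-1/3
S(3/4) = 131/64

Δ: Δ0=-5/3, Δ1=1
row 1: diag=8, rhs=16; c'=1/8, d'=2
back: M1=2
M: M0=0, M1=2, M2=0
seg 0: a=4, c=M0/2=0, d=(M1−M0)/(6·3)=1/9, b=Δ0−h0·(2M0+M1)/6=-8/3
seg 1: a=-1, c=M1/2=1, d=(M2−M1)/(6·1)=-1/3, b=Δ1−h1·(2M1+M2)/6=1/3
t_q=3/4 → seg 0, τ=3/4; S=4+-8/3·τ+0·τ²+1/9·τ³=131/64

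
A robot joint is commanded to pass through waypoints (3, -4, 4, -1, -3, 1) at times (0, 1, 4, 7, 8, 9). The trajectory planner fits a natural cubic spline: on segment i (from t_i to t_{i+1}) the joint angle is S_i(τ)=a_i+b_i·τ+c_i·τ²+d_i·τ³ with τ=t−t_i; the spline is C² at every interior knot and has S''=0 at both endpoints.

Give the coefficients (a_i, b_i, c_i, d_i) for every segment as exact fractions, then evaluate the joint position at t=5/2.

  seg 0: a=3 b=-6816/803 c=0 d=1195/803
  seg 1: a=-4 b=-3231/803 c=3585/803 d=-1468/1971
  seg 2: a=4 b=2131/803 c=-5393/2409 d=5771/21681
  seg 3: a=-1 b=-2884/803 c=126/803 d=1152/803
  seg 4: a=-3 b=824/803 c=3582/803 d=-1194/803
S(5/2) = -8043/3212

Δ: Δ0=-7, Δ1=8/3, Δ2=-5/3, Δ3=-2, Δ4=4
row 1: diag=8, rhs=58; c'=3/8, d'=29/4
row 2: denom=12−3·3/8=87/8; d'=(-26−3·29/4)/(87/8)=-382/87
row 3: denom=8−3·8/29=208/29; d'=(-2−3·-382/87)/(208/29)=81/52
row 4: denom=4−1·29/208=803/208; d'=(36−1·81/52)/(803/208)=7164/803
back: M4=7164/803
back: M3=81/52−29/208·7164/803=252/803
back: M2=-382/87−8/29·252/803=-10786/2409
back: M1=29/4−3/8·-10786/2409=7170/803
M: M0=0, M1=7170/803, M2=-10786/2409, M3=252/803, M4=7164/803, M5=0
seg 0: a=3, c=M0/2=0, d=(M1−M0)/(6·1)=1195/803, b=Δ0−h0·(2M0+M1)/6=-6816/803
seg 1: a=-4, c=M1/2=3585/803, d=(M2−M1)/(6·3)=-1468/1971, b=Δ1−h1·(2M1+M2)/6=-3231/803
seg 2: a=4, c=M2/2=-5393/2409, d=(M3−M2)/(6·3)=5771/21681, b=Δ2−h2·(2M2+M3)/6=2131/803
seg 3: a=-1, c=M3/2=126/803, d=(M4−M3)/(6·1)=1152/803, b=Δ3−h3·(2M3+M4)/6=-2884/803
seg 4: a=-3, c=M4/2=3582/803, d=(M5−M4)/(6·1)=-1194/803, b=Δ4−h4·(2M4+M5)/6=824/803
t_q=5/2 → seg 1, τ=3/2; S=-4+-3231/803·τ+3585/803·τ²+-1468/1971·τ³=-8043/3212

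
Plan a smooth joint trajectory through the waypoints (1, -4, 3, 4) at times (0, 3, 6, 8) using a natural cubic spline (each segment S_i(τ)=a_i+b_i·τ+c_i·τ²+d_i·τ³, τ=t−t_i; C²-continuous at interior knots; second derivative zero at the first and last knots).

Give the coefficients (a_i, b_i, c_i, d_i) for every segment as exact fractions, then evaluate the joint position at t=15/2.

  seg 0: a=1 b=-643/222 c=0 d=91/666
  seg 1: a=-4 b=88/111 c=91/74 d=-53/222
  seg 2: a=3 b=383/222 c=-34/37 d=17/111
S(15/2) = 1195/296

Δ: Δ0=-5/3, Δ1=7/3, Δ2=1/2
row 1: diag=12, rhs=24; c'=1/4, d'=2
row 2: denom=10−3·1/4=37/4; d'=(-11−3·2)/(37/4)=-68/37
back: M2=-68/37
back: M1=2−1/4·-68/37=91/37
M: M0=0, M1=91/37, M2=-68/37, M3=0
seg 0: a=1, c=M0/2=0, d=(M1−M0)/(6·3)=91/666, b=Δ0−h0·(2M0+M1)/6=-643/222
seg 1: a=-4, c=M1/2=91/74, d=(M2−M1)/(6·3)=-53/222, b=Δ1−h1·(2M1+M2)/6=88/111
seg 2: a=3, c=M2/2=-34/37, d=(M3−M2)/(6·2)=17/111, b=Δ2−h2·(2M2+M3)/6=383/222
t_q=15/2 → seg 2, τ=3/2; S=3+383/222·τ+-34/37·τ²+17/111·τ³=1195/296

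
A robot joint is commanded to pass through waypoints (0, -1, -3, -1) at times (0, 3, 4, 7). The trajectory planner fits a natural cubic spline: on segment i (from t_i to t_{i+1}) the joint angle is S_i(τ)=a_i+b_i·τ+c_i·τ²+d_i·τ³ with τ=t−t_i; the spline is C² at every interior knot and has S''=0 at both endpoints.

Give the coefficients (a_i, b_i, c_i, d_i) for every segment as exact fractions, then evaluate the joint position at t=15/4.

  seg 0: a=0 b=3/7 c=0 d=-16/189
  seg 1: a=-1 b=-13/7 c=-16/21 d=13/21
  seg 2: a=-3 b=-32/21 c=23/21 d=-23/189
S(15/4) = -1147/448

Δ: Δ0=-1/3, Δ1=-2, Δ2=2/3
row 1: diag=8, rhs=-10; c'=1/8, d'=-5/4
row 2: denom=8−1·1/8=63/8; d'=(16−1·-5/4)/(63/8)=46/21
back: M2=46/21
back: M1=-5/4−1/8·46/21=-32/21
M: M0=0, M1=-32/21, M2=46/21, M3=0
seg 0: a=0, c=M0/2=0, d=(M1−M0)/(6·3)=-16/189, b=Δ0−h0·(2M0+M1)/6=3/7
seg 1: a=-1, c=M1/2=-16/21, d=(M2−M1)/(6·1)=13/21, b=Δ1−h1·(2M1+M2)/6=-13/7
seg 2: a=-3, c=M2/2=23/21, d=(M3−M2)/(6·3)=-23/189, b=Δ2−h2·(2M2+M3)/6=-32/21
t_q=15/4 → seg 1, τ=3/4; S=-1+-13/7·τ+-16/21·τ²+13/21·τ³=-1147/448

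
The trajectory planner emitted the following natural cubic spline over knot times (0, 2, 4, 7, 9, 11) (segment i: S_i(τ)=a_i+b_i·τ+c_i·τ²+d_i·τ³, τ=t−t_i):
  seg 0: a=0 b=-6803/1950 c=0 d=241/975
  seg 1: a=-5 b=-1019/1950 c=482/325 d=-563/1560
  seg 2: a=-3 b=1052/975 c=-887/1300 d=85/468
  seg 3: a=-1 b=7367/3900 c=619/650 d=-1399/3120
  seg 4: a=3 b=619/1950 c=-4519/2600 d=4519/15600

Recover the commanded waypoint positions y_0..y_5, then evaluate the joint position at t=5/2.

y_0 = S_0(0) = a_0 = 0
y_1 = S_1(0) = a_1 = -5
y_2 = S_2(0) = a_2 = -3
y_3 = S_3(0) = a_3 = -1
y_4 = S_4(0) = a_4 = 3
y_5 = S_4(2) = -1
t_q=5/2 is in segment 1 (τ=1/2); S_1(τ)=-7897/1600

y_0=0 y_1=-5 y_2=-3 y_3=-1 y_4=3 y_5=-1
S(5/2) = -7897/1600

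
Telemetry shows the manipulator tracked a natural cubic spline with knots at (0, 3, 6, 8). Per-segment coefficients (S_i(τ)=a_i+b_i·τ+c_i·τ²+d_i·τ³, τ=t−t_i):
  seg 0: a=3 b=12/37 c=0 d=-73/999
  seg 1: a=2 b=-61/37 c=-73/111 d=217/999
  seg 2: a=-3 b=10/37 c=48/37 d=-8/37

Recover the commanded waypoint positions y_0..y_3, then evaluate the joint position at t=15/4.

y_0 = S_0(0) = a_0 = 3
y_1 = S_1(0) = a_1 = 2
y_2 = S_2(0) = a_2 = -3
y_3 = S_2(2) = 1
t_q=15/4 is in segment 1 (τ=3/4); S_1(τ)=1149/2368

y_0=3 y_1=2 y_2=-3 y_3=1
S(15/4) = 1149/2368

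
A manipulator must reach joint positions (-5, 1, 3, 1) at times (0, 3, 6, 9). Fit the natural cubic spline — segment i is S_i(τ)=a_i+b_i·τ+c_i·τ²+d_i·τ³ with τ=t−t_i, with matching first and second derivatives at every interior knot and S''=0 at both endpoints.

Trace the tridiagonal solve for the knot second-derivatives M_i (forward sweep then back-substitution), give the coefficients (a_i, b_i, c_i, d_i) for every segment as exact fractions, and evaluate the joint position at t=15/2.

  seg 0: a=-5 b=34/15 c=0 d=-4/135
  seg 1: a=1 b=22/15 c=-4/15 d=0
  seg 2: a=3 b=-2/15 c=-4/15 d=4/135
S(15/2) = 23/10

Δ: Δ0=2, Δ1=2/3, Δ2=-2/3
row 1: diag=12, rhs=-8; c'=1/4, d'=-2/3
row 2: denom=12−3·1/4=45/4; d'=(-8−3·-2/3)/(45/4)=-8/15
back: M2=-8/15
back: M1=-2/3−1/4·-8/15=-8/15
M: M0=0, M1=-8/15, M2=-8/15, M3=0
seg 0: a=-5, c=M0/2=0, d=(M1−M0)/(6·3)=-4/135, b=Δ0−h0·(2M0+M1)/6=34/15
seg 1: a=1, c=M1/2=-4/15, d=(M2−M1)/(6·3)=0, b=Δ1−h1·(2M1+M2)/6=22/15
seg 2: a=3, c=M2/2=-4/15, d=(M3−M2)/(6·3)=4/135, b=Δ2−h2·(2M2+M3)/6=-2/15
t_q=15/2 → seg 2, τ=3/2; S=3+-2/15·τ+-4/15·τ²+4/135·τ³=23/10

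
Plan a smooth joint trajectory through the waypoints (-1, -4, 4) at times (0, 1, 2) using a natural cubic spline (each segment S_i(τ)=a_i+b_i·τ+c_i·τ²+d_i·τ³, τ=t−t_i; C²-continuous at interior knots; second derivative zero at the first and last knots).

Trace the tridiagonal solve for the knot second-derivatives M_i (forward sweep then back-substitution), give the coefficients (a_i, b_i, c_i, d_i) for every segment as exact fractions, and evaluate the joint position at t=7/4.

  seg 0: a=-1 b=-23/4 c=0 d=11/4
  seg 1: a=-4 b=5/2 c=33/4 d=-11/4
S(7/4) = 347/256

Δ: Δ0=-3, Δ1=8
row 1: diag=4, rhs=66; c'=1/4, d'=33/2
back: M1=33/2
M: M0=0, M1=33/2, M2=0
seg 0: a=-1, c=M0/2=0, d=(M1−M0)/(6·1)=11/4, b=Δ0−h0·(2M0+M1)/6=-23/4
seg 1: a=-4, c=M1/2=33/4, d=(M2−M1)/(6·1)=-11/4, b=Δ1−h1·(2M1+M2)/6=5/2
t_q=7/4 → seg 1, τ=3/4; S=-4+5/2·τ+33/4·τ²+-11/4·τ³=347/256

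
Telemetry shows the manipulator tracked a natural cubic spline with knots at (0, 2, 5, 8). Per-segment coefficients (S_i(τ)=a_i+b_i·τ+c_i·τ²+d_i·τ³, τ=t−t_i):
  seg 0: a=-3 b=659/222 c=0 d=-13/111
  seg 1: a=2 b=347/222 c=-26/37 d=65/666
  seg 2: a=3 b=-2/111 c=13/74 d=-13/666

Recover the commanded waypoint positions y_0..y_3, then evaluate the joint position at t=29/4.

y_0=-3 y_1=2 y_2=3 y_3=4
S(29/4) = 17175/4736

y_0 = S_0(0) = a_0 = -3
y_1 = S_1(0) = a_1 = 2
y_2 = S_2(0) = a_2 = 3
y_3 = S_2(3) = 4
t_q=29/4 is in segment 2 (τ=9/4); S_2(τ)=17175/4736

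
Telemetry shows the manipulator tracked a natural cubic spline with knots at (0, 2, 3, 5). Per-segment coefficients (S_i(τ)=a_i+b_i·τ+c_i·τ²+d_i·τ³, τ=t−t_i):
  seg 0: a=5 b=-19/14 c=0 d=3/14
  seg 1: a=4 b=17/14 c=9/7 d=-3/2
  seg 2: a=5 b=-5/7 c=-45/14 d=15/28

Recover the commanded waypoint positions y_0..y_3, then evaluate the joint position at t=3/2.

y_0=5 y_1=4 y_2=5 y_3=-5
S(3/2) = 59/16

y_0 = S_0(0) = a_0 = 5
y_1 = S_1(0) = a_1 = 4
y_2 = S_2(0) = a_2 = 5
y_3 = S_2(2) = -5
t_q=3/2 is in segment 0 (τ=3/2); S_0(τ)=59/16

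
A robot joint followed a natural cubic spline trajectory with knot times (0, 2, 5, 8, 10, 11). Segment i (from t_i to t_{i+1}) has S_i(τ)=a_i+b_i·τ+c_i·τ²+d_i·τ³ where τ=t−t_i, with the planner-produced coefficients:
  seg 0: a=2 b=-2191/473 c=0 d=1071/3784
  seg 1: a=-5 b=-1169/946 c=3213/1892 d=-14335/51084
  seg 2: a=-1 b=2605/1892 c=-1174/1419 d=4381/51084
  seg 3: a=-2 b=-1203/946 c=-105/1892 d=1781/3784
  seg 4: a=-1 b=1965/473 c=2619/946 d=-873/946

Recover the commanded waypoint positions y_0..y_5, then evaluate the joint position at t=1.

y_0=2 y_1=-5 y_2=-1 y_3=-2 y_4=-1 y_5=5
S(1) = -8889/3784

y_0 = S_0(0) = a_0 = 2
y_1 = S_1(0) = a_1 = -5
y_2 = S_2(0) = a_2 = -1
y_3 = S_3(0) = a_3 = -2
y_4 = S_4(0) = a_4 = -1
y_5 = S_4(1) = 5
t_q=1 is in segment 0 (τ=1); S_0(τ)=-8889/3784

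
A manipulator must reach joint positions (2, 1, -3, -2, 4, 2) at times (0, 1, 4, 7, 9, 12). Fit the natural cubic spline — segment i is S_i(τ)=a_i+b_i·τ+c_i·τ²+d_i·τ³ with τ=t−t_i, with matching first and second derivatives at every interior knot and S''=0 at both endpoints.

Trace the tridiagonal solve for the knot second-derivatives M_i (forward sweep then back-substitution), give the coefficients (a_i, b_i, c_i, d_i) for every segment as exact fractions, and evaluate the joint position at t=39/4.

Δ: Δ0=-1, Δ1=-4/3, Δ2=1/3, Δ3=3, Δ4=-2/3
row 1: diag=8, rhs=-2; c'=3/8, d'=-1/4
row 2: denom=12−3·3/8=87/8; d'=(10−3·-1/4)/(87/8)=86/87
row 3: denom=10−3·8/29=266/29; d'=(16−3·86/87)/(266/29)=27/19
row 4: denom=10−2·29/133=1272/133; d'=(-22−2·27/19)/(1272/133)=-413/159
back: M4=-413/159
back: M3=27/19−29/133·-413/159=316/159
back: M2=86/87−8/29·316/159=70/159
back: M1=-1/4−3/8·70/159=-22/53
M: M0=0, M1=-22/53, M2=70/159, M3=316/159, M4=-413/159, M5=0
seg 0: a=2, c=M0/2=0, d=(M1−M0)/(6·1)=-11/159, b=Δ0−h0·(2M0+M1)/6=-148/159
seg 1: a=1, c=M1/2=-11/53, d=(M2−M1)/(6·3)=68/1431, b=Δ1−h1·(2M1+M2)/6=-181/159
seg 2: a=-3, c=M2/2=35/159, d=(M3−M2)/(6·3)=41/477, b=Δ2−h2·(2M2+M3)/6=-175/159
seg 3: a=-2, c=M3/2=158/159, d=(M4−M3)/(6·2)=-81/212, b=Δ3−h3·(2M3+M4)/6=404/159
seg 4: a=4, c=M4/2=-413/318, d=(M5−M4)/(6·3)=413/2862, b=Δ4−h4·(2M4+M5)/6=307/159
t_q=39/4 → seg 4, τ=3/4; S=4+307/159·τ+-413/318·τ²+413/2862·τ³=32417/6784

  seg 0: a=2 b=-148/159 c=0 d=-11/159
  seg 1: a=1 b=-181/159 c=-11/53 d=68/1431
  seg 2: a=-3 b=-175/159 c=35/159 d=41/477
  seg 3: a=-2 b=404/159 c=158/159 d=-81/212
  seg 4: a=4 b=307/159 c=-413/318 d=413/2862
S(39/4) = 32417/6784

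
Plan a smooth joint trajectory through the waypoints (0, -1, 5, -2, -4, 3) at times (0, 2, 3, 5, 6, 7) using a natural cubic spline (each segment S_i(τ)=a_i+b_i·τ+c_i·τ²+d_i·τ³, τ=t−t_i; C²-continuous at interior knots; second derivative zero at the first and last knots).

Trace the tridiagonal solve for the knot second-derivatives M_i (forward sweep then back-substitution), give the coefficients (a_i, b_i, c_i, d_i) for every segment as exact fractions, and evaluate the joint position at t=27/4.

  seg 0: a=0 b=-4731/1418 c=0 d=2011/2836
  seg 1: a=-1 b=7335/1418 c=6033/1418 d=-2430/709
  seg 2: a=5 b=4821/1418 c=-8547/1418 d=3655/2836
  seg 3: a=-2 b=-7437/1418 c=1209/709 d=2183/1418
  seg 4: a=-4 b=1974/709 c=8967/1418 d=-2989/1418
S(27/4) = 68605/90752

Δ: Δ0=-1/2, Δ1=6, Δ2=-7/2, Δ3=-2, Δ4=7
row 1: diag=6, rhs=39; c'=1/6, d'=13/2
row 2: denom=6−1·1/6=35/6; d'=(-57−1·13/2)/(35/6)=-381/35
row 3: denom=6−2·12/35=186/35; d'=(9−2·-381/35)/(186/35)=359/62
row 4: denom=4−1·35/186=709/186; d'=(54−1·359/62)/(709/186)=8967/709
back: M4=8967/709
back: M3=359/62−35/186·8967/709=2418/709
back: M2=-381/35−12/35·2418/709=-8547/709
back: M1=13/2−1/6·-8547/709=6033/709
M: M0=0, M1=6033/709, M2=-8547/709, M3=2418/709, M4=8967/709, M5=0
seg 0: a=0, c=M0/2=0, d=(M1−M0)/(6·2)=2011/2836, b=Δ0−h0·(2M0+M1)/6=-4731/1418
seg 1: a=-1, c=M1/2=6033/1418, d=(M2−M1)/(6·1)=-2430/709, b=Δ1−h1·(2M1+M2)/6=7335/1418
seg 2: a=5, c=M2/2=-8547/1418, d=(M3−M2)/(6·2)=3655/2836, b=Δ2−h2·(2M2+M3)/6=4821/1418
seg 3: a=-2, c=M3/2=1209/709, d=(M4−M3)/(6·1)=2183/1418, b=Δ3−h3·(2M3+M4)/6=-7437/1418
seg 4: a=-4, c=M4/2=8967/1418, d=(M5−M4)/(6·1)=-2989/1418, b=Δ4−h4·(2M4+M5)/6=1974/709
t_q=27/4 → seg 4, τ=3/4; S=-4+1974/709·τ+8967/1418·τ²+-2989/1418·τ³=68605/90752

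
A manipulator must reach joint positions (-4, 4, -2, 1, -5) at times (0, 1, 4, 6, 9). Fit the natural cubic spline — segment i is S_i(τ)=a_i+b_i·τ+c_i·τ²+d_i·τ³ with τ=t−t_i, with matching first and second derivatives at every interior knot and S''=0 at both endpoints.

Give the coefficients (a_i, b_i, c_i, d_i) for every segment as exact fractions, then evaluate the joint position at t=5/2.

  seg 0: a=-4 b=1085/113 c=0 d=-181/113
  seg 1: a=4 b=542/113 c=-543/113 d=287/339
  seg 2: a=-2 b=-133/113 c=318/113 d=-667/904
  seg 3: a=1 b=277/226 c=-729/452 d=81/452
S(5/2) = 2929/904

Δ: Δ0=8, Δ1=-2, Δ2=3/2, Δ3=-2
row 1: diag=8, rhs=-60; c'=3/8, d'=-15/2
row 2: denom=10−3·3/8=71/8; d'=(21−3·-15/2)/(71/8)=348/71
row 3: denom=10−2·16/71=678/71; d'=(-21−2·348/71)/(678/71)=-729/226
back: M3=-729/226
back: M2=348/71−16/71·-729/226=636/113
back: M1=-15/2−3/8·636/113=-1086/113
M: M0=0, M1=-1086/113, M2=636/113, M3=-729/226, M4=0
seg 0: a=-4, c=M0/2=0, d=(M1−M0)/(6·1)=-181/113, b=Δ0−h0·(2M0+M1)/6=1085/113
seg 1: a=4, c=M1/2=-543/113, d=(M2−M1)/(6·3)=287/339, b=Δ1−h1·(2M1+M2)/6=542/113
seg 2: a=-2, c=M2/2=318/113, d=(M3−M2)/(6·2)=-667/904, b=Δ2−h2·(2M2+M3)/6=-133/113
seg 3: a=1, c=M3/2=-729/452, d=(M4−M3)/(6·3)=81/452, b=Δ3−h3·(2M3+M4)/6=277/226
t_q=5/2 → seg 1, τ=3/2; S=4+542/113·τ+-543/113·τ²+287/339·τ³=2929/904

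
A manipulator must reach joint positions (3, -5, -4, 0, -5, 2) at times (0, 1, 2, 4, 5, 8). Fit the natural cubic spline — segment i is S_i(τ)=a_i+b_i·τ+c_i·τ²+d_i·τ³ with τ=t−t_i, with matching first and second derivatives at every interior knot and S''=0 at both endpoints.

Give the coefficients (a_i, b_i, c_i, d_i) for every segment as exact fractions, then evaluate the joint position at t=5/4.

  seg 0: a=3 b=-29101/2859 c=0 d=6229/2859
  seg 1: a=-5 b=-10414/2859 c=6229/953 d=-5414/2859
  seg 2: a=-4 b=10718/2859 c=815/953 d=-4945/5718
  seg 3: a=0 b=-9172/2859 c=-4130/953 d=7267/2859
  seg 4: a=-5 b=-12151/2859 c=3137/953 d=-3137/8577
S(5/4) = -168695/30496

Δ: Δ0=-8, Δ1=1, Δ2=2, Δ3=-5, Δ4=7/3
row 1: diag=4, rhs=54; c'=1/4, d'=27/2
row 2: denom=6−1·1/4=23/4; d'=(6−1·27/2)/(23/4)=-30/23
row 3: denom=6−2·8/23=122/23; d'=(-42−2·-30/23)/(122/23)=-453/61
row 4: denom=8−1·23/122=953/122; d'=(44−1·-453/61)/(953/122)=6274/953
back: M4=6274/953
back: M3=-453/61−23/122·6274/953=-8260/953
back: M2=-30/23−8/23·-8260/953=1630/953
back: M1=27/2−1/4·1630/953=12458/953
M: M0=0, M1=12458/953, M2=1630/953, M3=-8260/953, M4=6274/953, M5=0
seg 0: a=3, c=M0/2=0, d=(M1−M0)/(6·1)=6229/2859, b=Δ0−h0·(2M0+M1)/6=-29101/2859
seg 1: a=-5, c=M1/2=6229/953, d=(M2−M1)/(6·1)=-5414/2859, b=Δ1−h1·(2M1+M2)/6=-10414/2859
seg 2: a=-4, c=M2/2=815/953, d=(M3−M2)/(6·2)=-4945/5718, b=Δ2−h2·(2M2+M3)/6=10718/2859
seg 3: a=0, c=M3/2=-4130/953, d=(M4−M3)/(6·1)=7267/2859, b=Δ3−h3·(2M3+M4)/6=-9172/2859
seg 4: a=-5, c=M4/2=3137/953, d=(M5−M4)/(6·3)=-3137/8577, b=Δ4−h4·(2M4+M5)/6=-12151/2859
t_q=5/4 → seg 1, τ=1/4; S=-5+-10414/2859·τ+6229/953·τ²+-5414/2859·τ³=-168695/30496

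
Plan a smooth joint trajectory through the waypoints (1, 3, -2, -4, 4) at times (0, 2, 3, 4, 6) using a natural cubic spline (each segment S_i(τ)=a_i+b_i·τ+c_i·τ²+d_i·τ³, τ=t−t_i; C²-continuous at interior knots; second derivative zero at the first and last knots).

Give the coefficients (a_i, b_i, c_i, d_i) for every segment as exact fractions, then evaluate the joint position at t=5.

Δ: Δ0=1, Δ1=-5, Δ2=-2, Δ3=4
row 1: diag=6, rhs=-36; c'=1/6, d'=-6
row 2: denom=4−1·1/6=23/6; d'=(18−1·-6)/(23/6)=144/23
row 3: denom=6−1·6/23=132/23; d'=(36−1·144/23)/(132/23)=57/11
back: M3=57/11
back: M2=144/23−6/23·57/11=54/11
back: M1=-6−1/6·54/11=-75/11
M: M0=0, M1=-75/11, M2=54/11, M3=57/11, M4=0
seg 0: a=1, c=M0/2=0, d=(M1−M0)/(6·2)=-25/44, b=Δ0−h0·(2M0+M1)/6=36/11
seg 1: a=3, c=M1/2=-75/22, d=(M2−M1)/(6·1)=43/22, b=Δ1−h1·(2M1+M2)/6=-39/11
seg 2: a=-2, c=M2/2=27/11, d=(M3−M2)/(6·1)=1/22, b=Δ2−h2·(2M2+M3)/6=-9/2
seg 3: a=-4, c=M3/2=57/22, d=(M4−M3)/(6·2)=-19/44, b=Δ3−h3·(2M3+M4)/6=6/11
t_q=5 → seg 3, τ=1; S=-4+6/11·τ+57/22·τ²+-19/44·τ³=-57/44

  seg 0: a=1 b=36/11 c=0 d=-25/44
  seg 1: a=3 b=-39/11 c=-75/22 d=43/22
  seg 2: a=-2 b=-9/2 c=27/11 d=1/22
  seg 3: a=-4 b=6/11 c=57/22 d=-19/44
S(5) = -57/44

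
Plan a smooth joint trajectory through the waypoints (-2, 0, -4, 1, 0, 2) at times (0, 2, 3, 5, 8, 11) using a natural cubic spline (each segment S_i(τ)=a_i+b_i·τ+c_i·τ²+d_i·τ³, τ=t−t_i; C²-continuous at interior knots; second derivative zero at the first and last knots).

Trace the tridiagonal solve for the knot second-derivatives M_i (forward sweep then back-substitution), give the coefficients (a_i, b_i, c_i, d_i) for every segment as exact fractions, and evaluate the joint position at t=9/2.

  seg 0: a=-2 b=11368/3597 c=0 d=-7771/14388
  seg 1: a=0 b=-11945/3597 c=-7771/2398 d=18427/7194
  seg 2: a=-4 b=-1385/654 c=5328/1199 d=-7679/7194
  seg 3: a=1 b=20489/7194 c=-2351/1199 d=2159/7194
  seg 4: a=0 b=-2927/3597 c=1775/2398 d=-1775/21582
S(9/2) = -14979/19184

Δ: Δ0=1, Δ1=-4, Δ2=5/2, Δ3=-1/3, Δ4=2/3
row 1: diag=6, rhs=-30; c'=1/6, d'=-5
row 2: denom=6−1·1/6=35/6; d'=(39−1·-5)/(35/6)=264/35
row 3: denom=10−2·12/35=326/35; d'=(-17−2·264/35)/(326/35)=-1123/326
row 4: denom=12−3·105/326=3597/326; d'=(6−3·-1123/326)/(3597/326)=1775/1199
back: M4=1775/1199
back: M3=-1123/326−105/326·1775/1199=-4702/1199
back: M2=264/35−12/35·-4702/1199=10656/1199
back: M1=-5−1/6·10656/1199=-7771/1199
M: M0=0, M1=-7771/1199, M2=10656/1199, M3=-4702/1199, M4=1775/1199, M5=0
seg 0: a=-2, c=M0/2=0, d=(M1−M0)/(6·2)=-7771/14388, b=Δ0−h0·(2M0+M1)/6=11368/3597
seg 1: a=0, c=M1/2=-7771/2398, d=(M2−M1)/(6·1)=18427/7194, b=Δ1−h1·(2M1+M2)/6=-11945/3597
seg 2: a=-4, c=M2/2=5328/1199, d=(M3−M2)/(6·2)=-7679/7194, b=Δ2−h2·(2M2+M3)/6=-1385/654
seg 3: a=1, c=M3/2=-2351/1199, d=(M4−M3)/(6·3)=2159/7194, b=Δ3−h3·(2M3+M4)/6=20489/7194
seg 4: a=0, c=M4/2=1775/2398, d=(M5−M4)/(6·3)=-1775/21582, b=Δ4−h4·(2M4+M5)/6=-2927/3597
t_q=9/2 → seg 2, τ=3/2; S=-4+-1385/654·τ+5328/1199·τ²+-7679/7194·τ³=-14979/19184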